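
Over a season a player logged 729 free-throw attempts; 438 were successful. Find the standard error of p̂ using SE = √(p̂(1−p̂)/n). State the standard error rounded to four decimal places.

SE = 0.0181

With x = 438 successes in n = 729, p̂ = 0.60082.
p̂(1−p̂) = 0.239835.
SE = √(0.239835/729) = 0.0181.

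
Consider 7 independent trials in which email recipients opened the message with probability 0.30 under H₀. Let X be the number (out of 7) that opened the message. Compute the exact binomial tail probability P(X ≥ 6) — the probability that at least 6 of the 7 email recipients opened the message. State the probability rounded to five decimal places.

P = 0.00379

X is binomial with n = 7 and p = 0.30.
P(X ≥ 6) = C(7,6)·0.30^6·0.70^1 + C(7,7)·0.30^7·0.70^0.
= 0.003572 + 0.000219 = 0.00379.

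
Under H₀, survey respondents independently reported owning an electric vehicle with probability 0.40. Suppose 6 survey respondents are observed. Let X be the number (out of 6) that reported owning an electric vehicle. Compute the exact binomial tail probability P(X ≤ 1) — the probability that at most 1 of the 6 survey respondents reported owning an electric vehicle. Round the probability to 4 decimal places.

X is binomial with n = 6 and p = 0.40.
P(X ≤ 1) = C(6,0)·0.40^0·0.60^6 + C(6,1)·0.40^1·0.60^5.
= 0.046656 + 0.186624 = 0.2333.

P = 0.2333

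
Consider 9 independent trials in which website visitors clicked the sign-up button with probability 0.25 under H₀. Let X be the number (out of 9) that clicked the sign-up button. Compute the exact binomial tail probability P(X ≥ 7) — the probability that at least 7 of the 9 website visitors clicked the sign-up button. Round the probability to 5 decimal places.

X is binomial with n = 9 and p = 0.25.
P(X ≥ 7) = C(9,7)·0.25^7·0.75^2 + C(9,8)·0.25^8·0.75^1 + C(9,9)·0.25^9·0.75^0.
= 0.001236 + 0.000103 + 0.000004 = 0.00134.

P = 0.00134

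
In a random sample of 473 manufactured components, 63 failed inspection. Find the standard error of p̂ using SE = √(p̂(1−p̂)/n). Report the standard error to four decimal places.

SE = 0.0156

With x = 63 successes in n = 473, p̂ = 0.13319.
p̂(1−p̂) = 0.115450.
Dividing by n and taking the root: √0.000244080 = 0.0156.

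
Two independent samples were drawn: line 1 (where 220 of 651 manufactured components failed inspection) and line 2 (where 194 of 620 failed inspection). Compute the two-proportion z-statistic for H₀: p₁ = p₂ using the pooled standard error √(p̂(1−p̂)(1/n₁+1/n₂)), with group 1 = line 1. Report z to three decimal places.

z = 0.952

Sample proportions: p̂₁ = 220/651 = 0.33794 and p̂₂ = 194/620 = 0.31290.
Pooled p̂ = (220+194)/(651+620) = 414/1271 = 0.32573.
SE = √[p̂(1−p̂)(1/n₁+1/n₂)] = √[0.32573·0.67427·(1/651+1/620)] ≈ 0.026299.
z = 0.02504/0.026299 = 0.952.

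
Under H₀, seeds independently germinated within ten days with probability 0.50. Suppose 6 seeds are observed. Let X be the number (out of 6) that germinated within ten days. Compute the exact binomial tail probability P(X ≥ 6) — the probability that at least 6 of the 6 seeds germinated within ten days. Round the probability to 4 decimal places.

P = 0.0156

X ~ Binomial(n=6, p=0.50).
P(X ≥ 6) = C(6,6)·0.50^6·0.50^0.
= 0.015625 = 0.0156.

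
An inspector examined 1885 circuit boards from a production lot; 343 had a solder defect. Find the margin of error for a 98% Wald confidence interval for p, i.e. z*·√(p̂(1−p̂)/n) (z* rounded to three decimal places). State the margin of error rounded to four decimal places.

With x = 343 successes in n = 1885, p̂ = 0.18196.
SE = √(p̂(1−p̂)/n) = √(0.148852/1885) = 0.008886.
For 98% confidence, z* = 2.326.
ME = 2.326·0.008886 = 0.0207.

ME = 0.0207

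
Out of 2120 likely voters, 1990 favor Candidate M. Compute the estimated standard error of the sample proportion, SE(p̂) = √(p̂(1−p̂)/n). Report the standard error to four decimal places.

With x = 1990 successes in n = 2120, p̂ = 0.93868.
p̂(1−p̂) = 0.057560.
Dividing by n and taking the root: √0.000027151 = 0.0052.

SE = 0.0052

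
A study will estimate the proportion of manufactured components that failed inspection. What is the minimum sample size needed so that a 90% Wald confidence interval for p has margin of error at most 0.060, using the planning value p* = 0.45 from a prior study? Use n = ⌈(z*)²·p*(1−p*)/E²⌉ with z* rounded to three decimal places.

The 90% critical value is z* = 1.645.
p*(1−p*) = 0.2475.
(z*)²·p*(1−p*)/E² = 2.706025·0.2475/0.003600 = 186.039.
⌈186.039⌉ = 187.

n = 187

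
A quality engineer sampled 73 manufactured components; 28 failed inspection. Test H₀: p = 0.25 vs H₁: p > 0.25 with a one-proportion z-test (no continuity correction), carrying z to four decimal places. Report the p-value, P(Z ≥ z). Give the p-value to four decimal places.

p̂ = 28/73 = 0.38356.
Under H₀, SE = √(p₀(1−p₀)/n) = √(0.25·0.75/73) = √0.002568493 = 0.050680.
Test statistic (full precision, shown to 4 dp): z = (28/73 − 0.25)/SE₀ ≈ 2.6354.
From the standard normal, P(Z ≥ z) = 0.0042.

p-value = 0.0042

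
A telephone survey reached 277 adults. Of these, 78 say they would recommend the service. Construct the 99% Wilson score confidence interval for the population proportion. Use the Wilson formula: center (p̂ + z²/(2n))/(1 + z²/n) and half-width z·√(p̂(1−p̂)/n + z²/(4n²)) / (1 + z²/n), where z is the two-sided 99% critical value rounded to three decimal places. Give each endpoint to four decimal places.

p̂ = 78/277 = 0.28159; z = 2.576, so z² = 6.635776.
Denominator 1 + z²/n = 1 + 6.635776/277 = 1.023956.
Adjusted center: (0.28159 + z²/(2n))/1.023956 = 0.28670.
Radicand: p̂(1−p̂)/n + z²/(4n²) = 0.000730312 + 0.000021621 = 0.000751933.
Half-width = z·√(radicand)/denom = 2.576·0.027421/1.023956 = 0.06898.
CI: 0.28670 ± 0.06898 = (0.2177, 0.3557).

(0.2177, 0.3557)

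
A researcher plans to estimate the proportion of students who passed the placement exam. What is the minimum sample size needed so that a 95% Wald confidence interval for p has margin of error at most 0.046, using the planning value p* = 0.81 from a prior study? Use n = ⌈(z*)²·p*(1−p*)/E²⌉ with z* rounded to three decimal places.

For 95% confidence, z* = 1.960.
p*(1−p*) = 0.1539.
(z*)²·p*(1−p*)/E² = 3.841600·0.1539/0.002116 = 279.406.
Rounding up, n = 280.

n = 280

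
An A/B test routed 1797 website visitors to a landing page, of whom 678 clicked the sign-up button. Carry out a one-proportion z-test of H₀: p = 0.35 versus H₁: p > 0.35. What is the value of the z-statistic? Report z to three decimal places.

z = 2.426

p̂ = 678/1797 = 0.37730.
SE₀ = √(0.35·0.65/1797) = 0.011252.
Test statistic: z = 0.02730/0.011252 = 2.426.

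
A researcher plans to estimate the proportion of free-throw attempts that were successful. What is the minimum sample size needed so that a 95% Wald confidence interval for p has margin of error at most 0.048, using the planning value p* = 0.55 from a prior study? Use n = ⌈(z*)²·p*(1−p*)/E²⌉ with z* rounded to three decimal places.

n = 413

z* = 1.960 at the 95% level.
p*(1−p*) = 0.2475.
Required n before rounding: 3.841600 × 0.2475 / 0.048² = 412.672.
⌈412.672⌉ = 413.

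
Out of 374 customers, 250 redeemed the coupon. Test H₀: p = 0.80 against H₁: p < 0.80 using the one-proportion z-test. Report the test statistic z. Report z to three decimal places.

z = -6.360

p̂ = 250/374 = 0.66845.
Under H₀, SE = √(p₀(1−p₀)/n) = √(0.80·0.20/374) = √0.000427807 = 0.020684.
z = (0.66845 − 0.80)/0.020684 = -0.13155/0.020684 = -6.360.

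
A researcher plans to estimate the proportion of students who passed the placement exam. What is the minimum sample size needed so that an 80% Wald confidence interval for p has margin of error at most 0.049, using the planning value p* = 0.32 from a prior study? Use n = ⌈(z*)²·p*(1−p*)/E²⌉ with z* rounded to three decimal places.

n = 149

z* = 1.282 at the 80% level.
p*(1−p*) = 0.2176.
(z*)²·p*(1−p*)/E² = 1.643524·0.2176/0.002401 = 148.951.
⌈148.951⌉ = 149.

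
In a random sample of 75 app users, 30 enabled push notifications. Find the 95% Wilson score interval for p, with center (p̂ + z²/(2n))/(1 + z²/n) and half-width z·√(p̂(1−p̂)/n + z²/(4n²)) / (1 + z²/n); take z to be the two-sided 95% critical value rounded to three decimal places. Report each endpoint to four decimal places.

p̂ = 30/75 = 0.40000; z = 1.960, so z² = 3.841600.
Denominator 1 + z²/n = 1 + 3.841600/75 = 1.051221.
Adjusted center: (0.40000 + z²/(2n))/1.051221 = 0.40487.
Radicand: p̂(1−p̂)/n + z²/(4n²) = 0.003200000 + 0.000170738 = 0.003370738.
Half-width = 1.960·√0.003370738/1.051221 = 0.10825.
So the interval runs from 0.2966 to 0.5131.

(0.2966, 0.5131)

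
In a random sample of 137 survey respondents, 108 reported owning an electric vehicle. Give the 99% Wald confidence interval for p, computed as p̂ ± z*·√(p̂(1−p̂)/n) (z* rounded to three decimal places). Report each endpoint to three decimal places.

(0.698, 0.878)

With x = 108 successes in n = 137, p̂ = 0.78832.
SE = √(p̂(1−p̂)/n) = √(0.166871/137) = 0.034900.
z* = 2.576 at the 99% level.
Margin of error: 2.576 × 0.034900 = 0.08990.
CI: 0.78832 ± 0.08990 = (0.698, 0.878).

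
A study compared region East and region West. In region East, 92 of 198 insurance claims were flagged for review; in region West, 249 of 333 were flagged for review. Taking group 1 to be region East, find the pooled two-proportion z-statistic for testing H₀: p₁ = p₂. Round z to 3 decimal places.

Sample proportions: p̂₁ = 92/198 = 0.46465 and p̂₂ = 249/333 = 0.74775.
Pooling: p̂ = 341/531 = 0.64218.
Pooled SE = √[0.2297836·0.00805351] ≈ 0.043018.
z = -0.28310/0.043018 = -6.581.

z = -6.581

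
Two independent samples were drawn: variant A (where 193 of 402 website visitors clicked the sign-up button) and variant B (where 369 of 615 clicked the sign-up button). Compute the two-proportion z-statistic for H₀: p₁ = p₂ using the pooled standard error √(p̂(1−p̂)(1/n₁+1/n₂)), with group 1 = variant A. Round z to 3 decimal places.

p̂₁ = 193/402 = 0.48010, p̂₂ = 369/615 = 0.60000.
Pooling: p̂ = 562/1017 = 0.55261.
SE = √[p̂(1−p̂)(1/n₁+1/n₂)] = √[0.55261·0.44739·(1/402+1/615)] ≈ 0.031891.
z = -0.11990/0.031891 = -3.760.

z = -3.760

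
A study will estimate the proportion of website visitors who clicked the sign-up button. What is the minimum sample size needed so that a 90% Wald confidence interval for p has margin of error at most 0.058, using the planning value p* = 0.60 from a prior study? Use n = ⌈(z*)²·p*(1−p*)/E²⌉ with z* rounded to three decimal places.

The 90% critical value is z* = 1.645.
p*(1−p*) = 0.60·0.40 = 0.2400.
(z*)²·p*(1−p*)/E² = 2.706025·0.2400/0.003364 = 193.058.
Rounding up, n = 194.

n = 194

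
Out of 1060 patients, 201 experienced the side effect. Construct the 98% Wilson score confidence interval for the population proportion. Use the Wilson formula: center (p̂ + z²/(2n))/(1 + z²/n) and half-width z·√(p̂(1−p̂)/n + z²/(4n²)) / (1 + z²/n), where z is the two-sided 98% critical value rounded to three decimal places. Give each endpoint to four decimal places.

(0.1632, 0.2192)

Here p̂ = 201/1060 = 0.18962 and z = 2.326 (z² = 5.410276).
Denominator 1 + z²/n = 1 + 5.410276/1060 = 1.005104.
Adjusted center: (0.18962 + z²/(2n))/1.005104 = 0.19120.
Radicand: p̂(1−p̂)/n + z²/(4n²) = 0.000144968 + 0.000001204 = 0.000146172.
Half-width = z·√(radicand)/denom = 2.326·0.012090/1.005104 = 0.02798.
CI: 0.19120 ± 0.02798 = (0.1632, 0.2192).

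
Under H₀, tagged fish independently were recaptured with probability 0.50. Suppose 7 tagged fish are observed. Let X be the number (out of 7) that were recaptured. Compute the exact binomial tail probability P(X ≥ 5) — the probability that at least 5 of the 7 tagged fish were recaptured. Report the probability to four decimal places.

P = 0.2266

X ~ Binomial(n=7, p=0.50).
P(X ≥ 5) = C(7,5)·0.50^5·0.50^2 + C(7,6)·0.50^6·0.50^1 + C(7,7)·0.50^7·0.50^0.
= 0.164062 + 0.054688 + 0.007812 = 0.2266.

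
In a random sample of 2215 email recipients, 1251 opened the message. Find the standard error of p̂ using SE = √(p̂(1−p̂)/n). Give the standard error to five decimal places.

Sample proportion p̂ = 1251/2215 = 0.56479.
p̂(1−p̂) = 0.56479·0.43521 = 0.245802.
Dividing by n and taking the root: √0.000110972 = 0.01053.

SE = 0.01053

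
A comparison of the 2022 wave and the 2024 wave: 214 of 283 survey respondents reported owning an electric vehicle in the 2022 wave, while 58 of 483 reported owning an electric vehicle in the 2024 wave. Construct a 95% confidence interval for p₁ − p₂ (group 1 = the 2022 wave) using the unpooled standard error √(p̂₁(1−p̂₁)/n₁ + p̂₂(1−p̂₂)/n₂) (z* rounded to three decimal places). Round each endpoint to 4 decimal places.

p̂₁ = 214/283 = 0.75618, p̂₂ = 58/483 = 0.12008; p̂₁ − p̂₂ = 0.63610.
SE = √(0.000651484 + 0.000218764) = √0.000870248 = 0.029500.
z* = 1.960 at the 95% level. Margin = 1.960·0.029500 = 0.05782.
CI: 0.63610 ± 0.05782 = (0.5783, 0.6939).

(0.5783, 0.6939)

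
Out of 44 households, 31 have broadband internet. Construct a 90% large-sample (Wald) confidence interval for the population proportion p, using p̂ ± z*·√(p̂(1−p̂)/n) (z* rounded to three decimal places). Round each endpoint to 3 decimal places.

Sample proportion p̂ = 31/44 = 0.70455.
Standard error of p̂: √(0.208161/44) = √0.004730935 = 0.068782.
For 90% confidence, z* = 1.645.
Margin of error: 1.645 × 0.068782 = 0.11315.
CI: 0.70455 ± 0.11315 = (0.591, 0.818).

(0.591, 0.818)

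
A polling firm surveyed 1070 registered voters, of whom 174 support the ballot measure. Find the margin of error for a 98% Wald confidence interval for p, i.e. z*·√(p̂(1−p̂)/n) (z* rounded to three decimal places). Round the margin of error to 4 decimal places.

ME = 0.0262

With x = 174 successes in n = 1070, p̂ = 0.16262.
SE = √(p̂(1−p̂)/n) = √(0.136173/1070) = 0.011281.
For 98% confidence, z* = 2.326.
ME = 2.326·0.011281 = 0.0262.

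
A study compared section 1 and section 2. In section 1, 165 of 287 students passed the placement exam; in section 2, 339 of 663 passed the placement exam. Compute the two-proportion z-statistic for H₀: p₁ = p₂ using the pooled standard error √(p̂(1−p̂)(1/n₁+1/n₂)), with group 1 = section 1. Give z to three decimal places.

z = 1.804

Sample proportions: p̂₁ = 165/287 = 0.57491 and p̂₂ = 339/663 = 0.51131.
Pooling: p̂ = 504/950 = 0.53053.
Pooled SE = √[0.2490681·0.00499262] ≈ 0.035263.
z = (p̂₁ − p̂₂)/SE = (0.57491 − 0.51131)/0.035263 = 0.06360/0.035263 = 1.804.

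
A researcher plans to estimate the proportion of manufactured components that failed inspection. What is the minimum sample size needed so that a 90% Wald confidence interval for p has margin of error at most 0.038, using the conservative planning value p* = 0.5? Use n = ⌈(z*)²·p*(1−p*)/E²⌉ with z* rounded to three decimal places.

z* = 1.645 at the 90% level.
p*(1−p*) = 0.50·0.50 = 0.2500.
Required n before rounding: 2.706025 × 0.2500 / 0.038² = 468.495.
Rounding up, n = 469.

n = 469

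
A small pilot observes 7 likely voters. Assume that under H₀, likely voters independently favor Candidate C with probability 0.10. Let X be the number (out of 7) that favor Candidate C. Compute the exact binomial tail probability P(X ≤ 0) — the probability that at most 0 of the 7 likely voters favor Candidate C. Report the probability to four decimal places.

X is binomial with n = 7 and p = 0.10.
P(X ≤ 0) = C(7,0)·0.10^0·0.90^7.
= 0.478297 = 0.4783.

P = 0.4783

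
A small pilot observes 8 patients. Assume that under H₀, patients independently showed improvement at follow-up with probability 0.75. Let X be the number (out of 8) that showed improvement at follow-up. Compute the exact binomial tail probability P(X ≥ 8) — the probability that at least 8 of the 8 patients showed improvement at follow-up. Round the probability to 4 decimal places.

P = 0.1001

X is binomial with n = 8 and p = 0.75.
P(X ≥ 8) = C(8,8)·0.75^8·0.25^0.
= 0.100113 = 0.1001.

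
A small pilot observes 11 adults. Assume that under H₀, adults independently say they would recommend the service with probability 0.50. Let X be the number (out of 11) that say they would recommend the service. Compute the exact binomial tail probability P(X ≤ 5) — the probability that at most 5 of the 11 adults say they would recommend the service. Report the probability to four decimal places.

P = 0.5000

X ~ Binomial(n=11, p=0.50).
P(X ≤ 5) = Σ_{j=0}^{5} C(11,j)·0.50^j·0.50^{11−j}.
= 0.000488 + 0.005371 + 0.026855 + 0.080566 + 0.161133 + 0.225586 = 0.5000.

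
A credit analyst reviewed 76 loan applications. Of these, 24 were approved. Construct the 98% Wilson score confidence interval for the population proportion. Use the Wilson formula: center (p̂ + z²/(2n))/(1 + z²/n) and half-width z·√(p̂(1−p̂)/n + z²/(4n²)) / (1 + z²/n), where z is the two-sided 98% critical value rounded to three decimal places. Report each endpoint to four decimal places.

(0.2076, 0.4485)

Here p̂ = 24/76 = 0.31579 and z = 2.326 (z² = 5.410276).
Denominator 1 + z²/n = 1 + 5.410276/76 = 1.071188.
Center = (0.31579 + 0.035594)/1.071188 = 0.32803.
Radicand: p̂(1−p̂)/n + z²/(4n²) = 0.002842980 + 0.000234171 = 0.003077151.
Half-width = 2.326·√0.003077151/1.071188 = 0.12045.
So the interval runs from 0.2076 to 0.4485.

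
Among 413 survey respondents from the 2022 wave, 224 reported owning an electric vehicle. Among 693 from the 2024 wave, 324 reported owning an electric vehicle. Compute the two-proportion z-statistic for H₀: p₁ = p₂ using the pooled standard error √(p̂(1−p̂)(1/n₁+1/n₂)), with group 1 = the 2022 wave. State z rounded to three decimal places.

z = 2.408

p̂₁ = 224/413 = 0.54237, p̂₂ = 324/693 = 0.46753.
Pooling: p̂ = 548/1106 = 0.49548.
SE = √[p̂(1−p̂)(1/n₁+1/n₂)] = √[0.49548·0.50452·(1/413+1/693)] ≈ 0.031081.
z = (p̂₁ − p̂₂)/SE = (0.54237 − 0.46753)/0.031081 = 0.07484/0.031081 = 2.408.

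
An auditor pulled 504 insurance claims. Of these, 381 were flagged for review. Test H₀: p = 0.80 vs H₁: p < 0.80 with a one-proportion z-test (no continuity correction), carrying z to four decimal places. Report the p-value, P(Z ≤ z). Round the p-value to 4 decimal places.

p̂ = 381/504 = 0.75595.
SE₀ = √(0.80·0.20/504) = 0.017817.
Test statistic (full precision, shown to 4 dp): z = (381/504 − 0.80)/SE₀ ≈ -2.4722.
p-value = P(Z ≤ z) with z = -2.4722 → 0.0067.

p-value = 0.0067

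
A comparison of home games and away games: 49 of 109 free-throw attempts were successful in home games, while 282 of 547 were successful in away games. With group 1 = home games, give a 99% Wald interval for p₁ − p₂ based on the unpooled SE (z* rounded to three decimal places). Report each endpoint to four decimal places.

p̂₁ = 0.44954, p̂₂ = 0.51554, so the observed difference is -0.06600.
Unpooled SE = √(p̂₁(1−p̂₁)/n₁ + p̂₂(1−p̂₂)/n₂) = √(0.002270219 + 0.000456597) = 0.052219.
z* = 2.576 at the 99% level. Margin of error = 0.13452.
Interval: -0.06600 ± 0.13452 → (-0.2005, 0.0685).

(-0.2005, 0.0685)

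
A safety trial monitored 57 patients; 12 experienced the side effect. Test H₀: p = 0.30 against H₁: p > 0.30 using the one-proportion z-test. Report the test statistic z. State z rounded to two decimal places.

z = -1.47

With x = 12 successes in n = 57, p̂ = 0.21053.
Under H₀, SE = √(p₀(1−p₀)/n) = √(0.30·0.70/57) = √0.003684211 = 0.060698.
z = (0.21053 − 0.30)/0.060698 = -0.08947/0.060698 = -1.47.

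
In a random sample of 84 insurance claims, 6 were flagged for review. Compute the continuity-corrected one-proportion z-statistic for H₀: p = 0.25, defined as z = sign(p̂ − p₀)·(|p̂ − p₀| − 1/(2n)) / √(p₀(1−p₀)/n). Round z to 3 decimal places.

z = -3.654

Sample proportion p̂ = 6/84 = 0.07143. p̂ − p₀ = -0.178571.
Continuity correction 1/(2n) = 1/168 = 0.005952.
Corrected numerator: |-0.178571| − 0.005952 = 0.172619.
Under H₀, SE = √(p₀(1−p₀)/n) = √(0.25·0.75/84) = √0.002232143 = 0.047246.
z = −0.172619/0.047246 = -3.654.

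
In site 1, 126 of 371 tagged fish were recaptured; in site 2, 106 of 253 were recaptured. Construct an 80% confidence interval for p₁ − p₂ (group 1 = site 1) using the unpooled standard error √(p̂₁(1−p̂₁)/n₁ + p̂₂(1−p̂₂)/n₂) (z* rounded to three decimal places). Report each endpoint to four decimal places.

p̂₁ = 0.33962, p̂₂ = 0.41897, so the observed difference is -0.07935.
Unpooled SE = √(p̂₁(1−p̂₁)/n₁ + p̂₂(1−p̂₂)/n₂) = √(0.000604526 + 0.000962192) = 0.039582.
For 80% confidence, z* = 1.282. Margin = 1.282·0.039582 = 0.05074.
So the interval runs from -0.1301 to -0.0286.

(-0.1301, -0.0286)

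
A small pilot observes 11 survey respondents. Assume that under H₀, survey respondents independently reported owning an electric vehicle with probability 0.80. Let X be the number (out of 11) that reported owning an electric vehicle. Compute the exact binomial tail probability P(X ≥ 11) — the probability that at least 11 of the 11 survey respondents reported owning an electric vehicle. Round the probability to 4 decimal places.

X ~ Binomial(n=11, p=0.80).
P(X ≥ 11) = C(11,11)·0.80^11·0.20^0.
= 0.085899 = 0.0859.

P = 0.0859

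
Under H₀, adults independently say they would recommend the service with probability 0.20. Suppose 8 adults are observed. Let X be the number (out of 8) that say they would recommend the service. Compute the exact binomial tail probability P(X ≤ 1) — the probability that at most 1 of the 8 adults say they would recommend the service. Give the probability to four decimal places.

X ~ Binomial(n=8, p=0.20).
P(X ≤ 1) = C(8,0)·0.20^0·0.80^8 + C(8,1)·0.20^1·0.80^7.
= 0.167772 + 0.335544 = 0.5033.

P = 0.5033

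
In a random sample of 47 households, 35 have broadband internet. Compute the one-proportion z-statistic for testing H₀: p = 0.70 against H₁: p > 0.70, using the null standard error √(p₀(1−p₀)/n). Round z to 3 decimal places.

p̂ = 35/47 = 0.74468.
SE₀ = √(0.70·0.30/47) = 0.066844.
z = (0.74468 − 0.70)/0.066844 = 0.04468/0.066844 = 0.668.

z = 0.668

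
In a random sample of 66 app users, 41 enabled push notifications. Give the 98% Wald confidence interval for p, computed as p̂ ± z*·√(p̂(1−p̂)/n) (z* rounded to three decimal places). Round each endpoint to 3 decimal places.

Sample proportion p̂ = 41/66 = 0.62121.
SE = √(p̂(1−p̂)/n) = √(0.235308/66) = 0.059710.
For 98% confidence, z* = 2.326.
Margin of error: 2.326 × 0.059710 = 0.13889.
Interval: 0.62121 ± 0.13889 → (0.482, 0.760).

(0.482, 0.760)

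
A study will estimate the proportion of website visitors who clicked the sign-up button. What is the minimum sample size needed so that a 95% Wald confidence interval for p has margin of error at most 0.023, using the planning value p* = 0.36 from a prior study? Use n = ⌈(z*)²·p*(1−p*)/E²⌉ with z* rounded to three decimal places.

The 95% critical value is z* = 1.960.
p*(1−p*) = 0.36·0.64 = 0.2304.
Required n before rounding: 3.841600 × 0.2304 / 0.023² = 1673.166.
⌈1673.166⌉ = 1674.

n = 1674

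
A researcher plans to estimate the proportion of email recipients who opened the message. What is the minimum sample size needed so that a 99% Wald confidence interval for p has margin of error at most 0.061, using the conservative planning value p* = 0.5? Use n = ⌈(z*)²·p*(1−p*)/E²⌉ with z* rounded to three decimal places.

n = 446

The 99% critical value is z* = 2.576.
p*(1−p*) = 0.2500.
(z*)²·p*(1−p*)/E² = 6.635776·0.2500/0.003721 = 445.833.
⌈445.833⌉ = 446.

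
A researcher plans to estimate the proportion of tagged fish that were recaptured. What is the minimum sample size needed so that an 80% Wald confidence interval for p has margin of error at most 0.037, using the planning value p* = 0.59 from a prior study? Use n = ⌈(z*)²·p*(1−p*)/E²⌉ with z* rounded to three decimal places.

n = 291

The 80% critical value is z* = 1.282.
p*(1−p*) = 0.2419.
(z*)²·p*(1−p*)/E² = 1.643524·0.2419/0.001369 = 290.408.
⌈290.408⌉ = 291.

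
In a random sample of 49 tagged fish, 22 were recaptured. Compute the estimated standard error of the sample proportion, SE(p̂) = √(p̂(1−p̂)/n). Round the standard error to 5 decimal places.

SE = 0.07106

With x = 22 successes in n = 49, p̂ = 0.44898.
p̂(1−p̂) = 0.247397.
SE = √(0.247397/49) = 0.07106.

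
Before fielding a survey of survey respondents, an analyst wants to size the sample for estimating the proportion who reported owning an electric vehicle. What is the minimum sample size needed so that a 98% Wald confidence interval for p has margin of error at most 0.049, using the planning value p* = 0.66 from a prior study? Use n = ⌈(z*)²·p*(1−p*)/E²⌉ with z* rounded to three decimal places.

z* = 2.326 at the 98% level.
p*(1−p*) = 0.66·0.34 = 0.2244.
(z*)²·p*(1−p*)/E² = 5.410276·0.2244/0.002401 = 505.650.
⌈505.650⌉ = 506.

n = 506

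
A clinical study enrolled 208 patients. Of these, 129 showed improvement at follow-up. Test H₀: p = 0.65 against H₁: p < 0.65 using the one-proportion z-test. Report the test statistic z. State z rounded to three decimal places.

The sample proportion is 129/208 = 0.62019.
Null standard error: √(0.65·0.35/208) = √0.001093750 = 0.033072.
z = (0.62019 − 0.65)/0.033072 = -0.02981/0.033072 = -0.901.

z = -0.901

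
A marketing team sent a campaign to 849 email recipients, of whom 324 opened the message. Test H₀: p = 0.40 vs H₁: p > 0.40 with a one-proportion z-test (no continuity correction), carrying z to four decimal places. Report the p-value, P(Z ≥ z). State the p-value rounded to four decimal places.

p̂ = 324/849 = 0.38163.
SE₀ = √(0.40·0.60/849) = 0.016813.
Test statistic (full precision, shown to 4 dp): z = (324/849 − 0.40)/SE₀ ≈ -1.0929.
p-value = P(Z ≥ z) with z = -1.0929 → 0.8628.

p-value = 0.8628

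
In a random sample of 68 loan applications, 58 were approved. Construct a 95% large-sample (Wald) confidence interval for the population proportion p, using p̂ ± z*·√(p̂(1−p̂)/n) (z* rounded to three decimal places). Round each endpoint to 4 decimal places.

(0.7688, 0.9371)

With x = 58 successes in n = 68, p̂ = 0.85294.
SE = √(p̂(1−p̂)/n) = √(0.125433/68) = 0.042949.
For 95% confidence, z* = 1.960.
Margin = 1.960·0.042949 = 0.08418.
CI: 0.85294 ± 0.08418 = (0.7688, 0.9371).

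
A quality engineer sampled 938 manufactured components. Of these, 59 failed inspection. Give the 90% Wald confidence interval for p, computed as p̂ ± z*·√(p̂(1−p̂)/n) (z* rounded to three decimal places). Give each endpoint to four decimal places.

(0.0499, 0.0759)

p̂ = 59/938 = 0.06290.
SE(p̂) = √(0.06290·0.93710/938) = 0.007927.
The 90% critical value is z* = 1.645.
Margin = 1.645·0.007927 = 0.01304.
CI: 0.06290 ± 0.01304 = (0.0499, 0.0759).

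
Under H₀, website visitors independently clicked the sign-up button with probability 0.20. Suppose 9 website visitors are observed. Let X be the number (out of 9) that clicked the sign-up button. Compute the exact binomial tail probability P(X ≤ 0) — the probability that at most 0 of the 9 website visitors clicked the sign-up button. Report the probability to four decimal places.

P = 0.1342

X is binomial with n = 9 and p = 0.20.
P(X ≤ 0) = C(9,0)·0.20^0·0.80^9.
= 0.134218 = 0.1342.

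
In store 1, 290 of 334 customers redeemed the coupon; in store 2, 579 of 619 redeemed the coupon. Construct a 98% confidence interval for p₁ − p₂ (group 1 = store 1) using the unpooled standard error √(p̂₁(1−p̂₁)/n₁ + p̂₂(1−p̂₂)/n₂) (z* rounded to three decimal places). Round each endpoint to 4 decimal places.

(-0.1159, -0.0183)

p̂₁ = 290/334 = 0.86826, p̂₂ = 579/619 = 0.93538; p̂₁ − p̂₂ = -0.06712.
SE = √(0.000342461 + 0.000097649) = √0.000440110 = 0.020979.
The 98% critical value is z* = 2.326. Margin = 2.326·0.020979 = 0.04880.
So the interval runs from -0.1159 to -0.0183.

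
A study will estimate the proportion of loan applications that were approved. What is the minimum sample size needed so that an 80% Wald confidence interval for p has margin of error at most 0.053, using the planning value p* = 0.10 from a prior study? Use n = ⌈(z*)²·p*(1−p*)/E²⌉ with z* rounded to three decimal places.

For 80% confidence, z* = 1.282.
p*(1−p*) = 0.0900.
(z*)²·p*(1−p*)/E² = 1.643524·0.0900/0.002809 = 52.658.
⌈52.658⌉ = 53.

n = 53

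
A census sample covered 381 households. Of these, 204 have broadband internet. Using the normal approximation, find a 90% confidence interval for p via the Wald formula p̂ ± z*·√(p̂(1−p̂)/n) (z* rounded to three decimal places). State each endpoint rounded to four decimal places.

With x = 204 successes in n = 381, p̂ = 0.53543.
SE(p̂) = √(0.53543·0.46457/381) = 0.025551.
The 90% critical value is z* = 1.645.
Margin = 1.645·0.025551 = 0.04203.
CI: 0.53543 ± 0.04203 = (0.4934, 0.5775).

(0.4934, 0.5775)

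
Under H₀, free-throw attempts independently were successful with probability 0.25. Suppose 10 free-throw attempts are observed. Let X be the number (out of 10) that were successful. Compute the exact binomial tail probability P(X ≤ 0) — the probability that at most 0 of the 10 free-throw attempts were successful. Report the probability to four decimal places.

X ~ Binomial(n=10, p=0.25).
P(X ≤ 0) = C(10,0)·0.25^0·0.75^10.
= 0.056314 = 0.0563.

P = 0.0563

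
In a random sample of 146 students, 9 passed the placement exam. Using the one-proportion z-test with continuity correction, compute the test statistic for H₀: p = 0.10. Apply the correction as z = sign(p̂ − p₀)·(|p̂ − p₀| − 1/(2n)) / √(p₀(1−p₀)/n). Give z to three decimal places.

z = -1.407

With x = 9 successes in n = 146, p̂ = 0.06164. p̂ − p₀ = -0.038356.
1/(2n) = 0.003425.
Corrected numerator: |-0.038356| − 0.003425 = 0.034931.
Null standard error: √(0.10·0.90/146) = √0.000616438 = 0.024828.
z = (−)0.034931/0.024828 = -1.407.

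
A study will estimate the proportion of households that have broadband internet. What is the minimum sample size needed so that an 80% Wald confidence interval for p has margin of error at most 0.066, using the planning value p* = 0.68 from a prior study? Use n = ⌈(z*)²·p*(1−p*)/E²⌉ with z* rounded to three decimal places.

For 80% confidence, z* = 1.282.
p*(1−p*) = 0.68·0.32 = 0.2176.
Required n before rounding: 1.643524 × 0.2176 / 0.066² = 82.101.
Rounding up, n = 83.

n = 83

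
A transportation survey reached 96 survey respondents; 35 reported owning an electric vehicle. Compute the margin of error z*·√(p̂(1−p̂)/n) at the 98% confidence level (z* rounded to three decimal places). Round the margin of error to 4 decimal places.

ME = 0.1143

Sample proportion p̂ = 35/96 = 0.36458.
SE = √(p̂(1−p̂)/n) = √(0.231662/96) = 0.049124.
z* = 2.326 at the 98% level.
So ME = 0.1143.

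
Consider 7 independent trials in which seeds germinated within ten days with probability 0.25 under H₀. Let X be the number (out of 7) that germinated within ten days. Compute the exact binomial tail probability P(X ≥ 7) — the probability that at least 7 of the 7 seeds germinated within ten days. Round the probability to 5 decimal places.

X is binomial with n = 7 and p = 0.25.
P(X ≥ 7) = C(7,7)·0.25^7·0.75^0.
= 0.000061 = 0.00006.

P = 0.00006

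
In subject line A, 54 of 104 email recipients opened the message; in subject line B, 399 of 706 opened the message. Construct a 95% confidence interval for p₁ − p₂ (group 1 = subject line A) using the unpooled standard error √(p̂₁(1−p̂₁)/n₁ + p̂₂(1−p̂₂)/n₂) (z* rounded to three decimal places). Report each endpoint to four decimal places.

(-0.1487, 0.0568)

p̂₁ = 54/104 = 0.51923, p̂₂ = 399/706 = 0.56516; p̂₁ − p̂₂ = -0.04593.
SE = √(0.002400290 + 0.000348095) = √0.002748385 = 0.052425.
The 95% critical value is z* = 1.960. Margin = 1.960·0.052425 = 0.10275.
CI: -0.04593 ± 0.10275 = (-0.1487, 0.0568).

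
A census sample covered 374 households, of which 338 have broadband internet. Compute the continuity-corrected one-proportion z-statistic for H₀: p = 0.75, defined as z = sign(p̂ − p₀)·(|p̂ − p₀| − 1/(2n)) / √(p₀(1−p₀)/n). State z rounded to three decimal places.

The sample proportion is 338/374 = 0.90374. p̂ − p₀ = 0.153743.
1/(2n) = 0.001337.
Corrected numerator: |0.153743| − 0.001337 = 0.152406.
Under H₀, SE = √(p₀(1−p₀)/n) = √(0.75·0.25/374) = √0.000501337 = 0.022391.
z = (+)0.152406/0.022391 = 6.807.

z = 6.807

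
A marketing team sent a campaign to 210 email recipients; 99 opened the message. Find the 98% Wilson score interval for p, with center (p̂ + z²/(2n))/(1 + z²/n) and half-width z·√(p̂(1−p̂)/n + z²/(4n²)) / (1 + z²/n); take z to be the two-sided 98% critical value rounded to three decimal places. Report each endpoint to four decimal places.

(0.3930, 0.5513)

p̂ = 99/210 = 0.47143; z = 2.326, so z² = 5.410276.
1 + z²/n = 1.025763.
Center = (0.47143 + 0.012882)/1.025763 = 0.47215.
Radicand: p̂(1−p̂)/n + z²/(4n²) = 0.001186589 + 0.000030670 = 0.001217259.
Half-width = 2.326·√0.001217259/1.025763 = 0.07911.
So the interval runs from 0.3930 to 0.5513.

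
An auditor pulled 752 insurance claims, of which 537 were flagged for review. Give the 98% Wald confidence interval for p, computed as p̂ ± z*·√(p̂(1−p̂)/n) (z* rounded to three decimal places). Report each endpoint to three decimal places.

p̂ = 537/752 = 0.71410.
Standard error of p̂: √(0.204163/752) = √0.000271493 = 0.016477.
The 98% critical value is z* = 2.326.
Margin = 2.326·0.016477 = 0.03833.
CI: 0.71410 ± 0.03833 = (0.676, 0.752).

(0.676, 0.752)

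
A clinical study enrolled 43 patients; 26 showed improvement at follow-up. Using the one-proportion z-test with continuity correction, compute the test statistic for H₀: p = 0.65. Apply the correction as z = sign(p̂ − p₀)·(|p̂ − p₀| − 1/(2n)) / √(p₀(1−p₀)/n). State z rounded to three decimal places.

z = -0.464

Sample proportion p̂ = 26/43 = 0.60465. p̂ − p₀ = -0.045349.
1/(2n) = 0.011628.
Corrected numerator: |-0.045349| − 0.011628 = 0.033721.
Null standard error: √(0.65·0.35/43) = √0.005290698 = 0.072737.
z = −0.033721/0.072737 = -0.464.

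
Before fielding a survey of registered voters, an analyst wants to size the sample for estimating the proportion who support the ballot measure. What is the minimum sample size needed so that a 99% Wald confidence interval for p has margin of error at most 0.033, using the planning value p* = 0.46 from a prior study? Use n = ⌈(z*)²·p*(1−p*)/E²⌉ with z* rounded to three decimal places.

For 99% confidence, z* = 2.576.
p*(1−p*) = 0.46·0.54 = 0.2484.
Required n before rounding: 6.635776 × 0.2484 / 0.033² = 1513.615.
Rounding up, n = 1514.

n = 1514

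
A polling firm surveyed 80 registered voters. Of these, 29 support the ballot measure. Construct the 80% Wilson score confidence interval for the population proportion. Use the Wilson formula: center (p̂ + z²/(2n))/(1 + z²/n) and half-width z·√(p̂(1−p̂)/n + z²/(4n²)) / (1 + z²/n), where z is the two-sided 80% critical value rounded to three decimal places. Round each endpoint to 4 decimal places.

Here p̂ = 29/80 = 0.36250 and z = 1.282 (z² = 1.643524).
Denominator 1 + z²/n = 1 + 1.643524/80 = 1.020544.
Center = (0.36250 + 0.010272)/1.020544 = 0.36527.
Radicand: p̂(1−p̂)/n + z²/(4n²) = 0.002888672 + 0.000064200 = 0.002952872.
Half-width = 1.282·√0.002952872/1.020544 = 0.06826.
Interval: 0.36527 ± 0.06826 → (0.2970, 0.4335).

(0.2970, 0.4335)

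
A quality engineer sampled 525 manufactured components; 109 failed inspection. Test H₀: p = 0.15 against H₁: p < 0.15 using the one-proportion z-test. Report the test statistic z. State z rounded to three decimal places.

Sample proportion p̂ = 109/525 = 0.20762.
Under H₀, SE = √(p₀(1−p₀)/n) = √(0.15·0.85/525) = √0.000242857 = 0.015584.
z = (0.20762 − 0.15)/0.015584 = 0.05762/0.015584 = 3.697.

z = 3.697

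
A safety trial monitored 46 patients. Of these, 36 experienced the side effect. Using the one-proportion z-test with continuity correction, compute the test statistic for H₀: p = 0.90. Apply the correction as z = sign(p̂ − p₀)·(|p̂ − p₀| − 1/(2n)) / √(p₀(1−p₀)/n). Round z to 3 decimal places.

z = -2.408

The sample proportion is 36/46 = 0.78261. p̂ − p₀ = -0.117391.
Continuity correction 1/(2n) = 1/92 = 0.010870.
Corrected numerator: |-0.117391| − 0.010870 = 0.106521.
Null standard error: √(0.90·0.10/46) = √0.001956522 = 0.044233.
z = (−)0.106521/0.044233 = -2.408.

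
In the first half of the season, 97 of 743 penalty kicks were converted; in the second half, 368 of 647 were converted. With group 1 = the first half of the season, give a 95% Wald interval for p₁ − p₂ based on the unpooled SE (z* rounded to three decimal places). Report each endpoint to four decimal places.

p̂₁ = 0.13055, p̂₂ = 0.56878, so the observed difference is -0.43823.
SE = √(0.000152770 + 0.000379087) = √0.000531857 = 0.023062.
The 95% critical value is z* = 1.960. Margin of error = 0.04520.
So the interval runs from -0.4834 to -0.3930.

(-0.4834, -0.3930)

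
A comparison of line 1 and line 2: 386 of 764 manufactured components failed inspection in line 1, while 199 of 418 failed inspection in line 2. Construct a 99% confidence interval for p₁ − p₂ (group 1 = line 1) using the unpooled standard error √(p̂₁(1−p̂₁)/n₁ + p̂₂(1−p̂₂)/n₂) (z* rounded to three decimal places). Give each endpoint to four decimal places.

p̂₁ = 386/764 = 0.50524, p̂₂ = 199/418 = 0.47608; p̂₁ − p̂₂ = 0.02916.
Unpooled SE = √(p̂₁(1−p̂₁)/n₁ + p̂₂(1−p̂₂)/n₂) = √(0.000327189 + 0.000596717) = 0.030396.
z* = 2.576 at the 99% level. Margin = 2.576·0.030396 = 0.07830.
CI: 0.02916 ± 0.07830 = (-0.0491, 0.1075).

(-0.0491, 0.1075)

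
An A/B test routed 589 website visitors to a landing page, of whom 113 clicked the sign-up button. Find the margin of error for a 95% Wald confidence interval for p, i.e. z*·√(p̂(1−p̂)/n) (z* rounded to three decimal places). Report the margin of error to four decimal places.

The sample proportion is 113/589 = 0.19185.
SE = √(p̂(1−p̂)/n) = √(0.155044/589) = 0.016224.
The 95% critical value is z* = 1.960.
So ME = 0.0318.

ME = 0.0318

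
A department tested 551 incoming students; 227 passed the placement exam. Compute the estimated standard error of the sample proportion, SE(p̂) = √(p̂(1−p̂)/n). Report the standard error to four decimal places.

SE = 0.0210

p̂ = 227/551 = 0.41198.
p̂(1−p̂) = 0.242252.
SE = √(0.242252/551) = 0.0210.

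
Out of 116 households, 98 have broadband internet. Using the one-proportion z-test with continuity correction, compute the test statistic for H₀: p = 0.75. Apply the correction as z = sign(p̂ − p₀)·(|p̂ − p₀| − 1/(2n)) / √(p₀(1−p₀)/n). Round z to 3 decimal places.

The sample proportion is 98/116 = 0.84483. p̂ − p₀ = 0.094828.
1/(2n) = 0.004310.
Corrected numerator: |0.094828| − 0.004310 = 0.090518.
SE₀ = √(0.75·0.25/116) = 0.040204.
z = (+)0.090518/0.040204 = 2.251.

z = 2.251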